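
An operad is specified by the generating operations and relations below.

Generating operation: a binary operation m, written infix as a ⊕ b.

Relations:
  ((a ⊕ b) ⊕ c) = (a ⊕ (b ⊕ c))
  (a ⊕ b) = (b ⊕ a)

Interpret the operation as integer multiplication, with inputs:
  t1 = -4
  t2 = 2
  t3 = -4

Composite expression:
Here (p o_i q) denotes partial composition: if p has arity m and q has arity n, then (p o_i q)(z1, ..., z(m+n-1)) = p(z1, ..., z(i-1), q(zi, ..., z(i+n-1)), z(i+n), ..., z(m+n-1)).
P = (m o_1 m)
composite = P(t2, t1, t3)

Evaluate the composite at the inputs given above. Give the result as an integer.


32


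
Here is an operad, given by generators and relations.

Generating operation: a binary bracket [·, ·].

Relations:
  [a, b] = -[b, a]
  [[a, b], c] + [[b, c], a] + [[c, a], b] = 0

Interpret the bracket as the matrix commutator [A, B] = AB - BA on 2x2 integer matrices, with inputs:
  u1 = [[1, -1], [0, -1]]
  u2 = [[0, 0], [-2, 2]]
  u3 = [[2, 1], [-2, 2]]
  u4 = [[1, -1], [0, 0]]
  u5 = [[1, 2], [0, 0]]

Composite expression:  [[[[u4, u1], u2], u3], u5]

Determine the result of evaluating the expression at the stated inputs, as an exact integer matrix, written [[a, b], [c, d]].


[[16, -12], [-8, -16]]


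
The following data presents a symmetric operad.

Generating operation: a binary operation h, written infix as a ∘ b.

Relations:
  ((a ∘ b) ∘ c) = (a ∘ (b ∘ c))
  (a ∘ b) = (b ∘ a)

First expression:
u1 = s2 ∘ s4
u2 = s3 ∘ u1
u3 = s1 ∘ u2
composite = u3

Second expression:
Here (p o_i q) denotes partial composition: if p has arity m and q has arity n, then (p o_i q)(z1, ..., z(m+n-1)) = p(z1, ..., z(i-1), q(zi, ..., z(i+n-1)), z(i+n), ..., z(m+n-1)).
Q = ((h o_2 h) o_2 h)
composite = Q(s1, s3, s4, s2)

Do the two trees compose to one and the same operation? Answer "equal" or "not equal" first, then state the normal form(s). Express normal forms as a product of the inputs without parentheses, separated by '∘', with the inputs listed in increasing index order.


equal; the common form is s1 ∘ s2 ∘ s3 ∘ s4

Reducing the first expression gives s1 ∘ s2 ∘ s3 ∘ s4
Reducing the second expression gives s1 ∘ s2 ∘ s3 ∘ s4
Both agree, so they are equal.


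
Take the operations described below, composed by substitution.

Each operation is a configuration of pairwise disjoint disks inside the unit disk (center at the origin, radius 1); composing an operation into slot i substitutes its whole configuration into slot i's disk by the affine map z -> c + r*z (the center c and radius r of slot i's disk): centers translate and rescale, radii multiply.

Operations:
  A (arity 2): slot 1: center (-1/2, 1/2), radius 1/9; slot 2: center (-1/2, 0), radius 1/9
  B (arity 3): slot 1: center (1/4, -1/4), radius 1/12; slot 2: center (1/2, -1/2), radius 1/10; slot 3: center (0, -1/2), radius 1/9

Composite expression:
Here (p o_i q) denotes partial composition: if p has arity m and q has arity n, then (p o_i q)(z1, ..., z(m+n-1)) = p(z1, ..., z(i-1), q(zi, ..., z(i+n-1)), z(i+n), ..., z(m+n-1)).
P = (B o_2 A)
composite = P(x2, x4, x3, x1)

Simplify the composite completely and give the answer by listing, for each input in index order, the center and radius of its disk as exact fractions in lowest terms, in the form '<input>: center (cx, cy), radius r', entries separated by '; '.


x1: center (0, -1/2), radius 1/9; x2: center (1/4, -1/4), radius 1/12; x3: center (9/20, -1/2), radius 1/90; x4: center (9/20, -9/20), radius 1/90

Nesting under B composes maps z -> c + r*z down each x-path.
x2 passes through 1 substitution, ending at center (1/4, -1/4), radius 1/12
x4 passes through 2 substitutions, ending at center (9/20, -9/20), radius 1/90
x3 passes through 2 substitutions, ending at center (9/20, -1/2), radius 1/90
x1 passes through 1 substitution, ending at center (0, -1/2), radius 1/9


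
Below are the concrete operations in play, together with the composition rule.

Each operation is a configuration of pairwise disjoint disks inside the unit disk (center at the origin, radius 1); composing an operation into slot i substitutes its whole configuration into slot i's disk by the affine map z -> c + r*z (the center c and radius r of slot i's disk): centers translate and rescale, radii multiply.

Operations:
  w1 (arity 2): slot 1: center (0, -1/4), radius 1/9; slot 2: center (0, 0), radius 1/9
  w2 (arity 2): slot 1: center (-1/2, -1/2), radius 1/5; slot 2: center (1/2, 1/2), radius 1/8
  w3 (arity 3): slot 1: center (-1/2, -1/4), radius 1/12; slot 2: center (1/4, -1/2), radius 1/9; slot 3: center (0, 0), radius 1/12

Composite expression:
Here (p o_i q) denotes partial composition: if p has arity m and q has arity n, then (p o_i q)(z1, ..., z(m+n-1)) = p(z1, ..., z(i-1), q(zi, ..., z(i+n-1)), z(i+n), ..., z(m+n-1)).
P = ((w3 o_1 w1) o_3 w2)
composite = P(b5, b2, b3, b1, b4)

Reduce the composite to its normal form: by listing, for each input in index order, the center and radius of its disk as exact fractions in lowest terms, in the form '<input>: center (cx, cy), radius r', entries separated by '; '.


Follow each b-input down from w3: c' goes to c + r*c', radius to r*r'.
for b5, the 2-step affine chain lands on center (-1/2, -13/48), radius 1/108
for b2, the 2-step affine chain lands on center (-1/2, -1/4), radius 1/108
for b3, the 2-step affine chain lands on center (7/36, -5/9), radius 1/45
for b1, the 2-step affine chain lands on center (11/36, -4/9), radius 1/72
for b4, the 1-step affine chain lands on center (0, 0), radius 1/12

b1: center (11/36, -4/9), radius 1/72; b2: center (-1/2, -1/4), radius 1/108; b3: center (7/36, -5/9), radius 1/45; b4: center (0, 0), radius 1/12; b5: center (-1/2, -13/48), radius 1/108


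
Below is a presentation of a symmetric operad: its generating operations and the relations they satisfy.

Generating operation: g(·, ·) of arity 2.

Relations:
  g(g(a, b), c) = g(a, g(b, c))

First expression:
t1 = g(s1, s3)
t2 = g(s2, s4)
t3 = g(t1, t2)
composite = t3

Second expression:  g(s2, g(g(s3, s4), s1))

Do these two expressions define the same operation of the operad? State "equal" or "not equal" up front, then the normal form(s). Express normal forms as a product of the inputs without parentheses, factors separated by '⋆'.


not equal: they reduce to s1 ⋆ s3 ⋆ s2 ⋆ s4 and s2 ⋆ s3 ⋆ s4 ⋆ s1


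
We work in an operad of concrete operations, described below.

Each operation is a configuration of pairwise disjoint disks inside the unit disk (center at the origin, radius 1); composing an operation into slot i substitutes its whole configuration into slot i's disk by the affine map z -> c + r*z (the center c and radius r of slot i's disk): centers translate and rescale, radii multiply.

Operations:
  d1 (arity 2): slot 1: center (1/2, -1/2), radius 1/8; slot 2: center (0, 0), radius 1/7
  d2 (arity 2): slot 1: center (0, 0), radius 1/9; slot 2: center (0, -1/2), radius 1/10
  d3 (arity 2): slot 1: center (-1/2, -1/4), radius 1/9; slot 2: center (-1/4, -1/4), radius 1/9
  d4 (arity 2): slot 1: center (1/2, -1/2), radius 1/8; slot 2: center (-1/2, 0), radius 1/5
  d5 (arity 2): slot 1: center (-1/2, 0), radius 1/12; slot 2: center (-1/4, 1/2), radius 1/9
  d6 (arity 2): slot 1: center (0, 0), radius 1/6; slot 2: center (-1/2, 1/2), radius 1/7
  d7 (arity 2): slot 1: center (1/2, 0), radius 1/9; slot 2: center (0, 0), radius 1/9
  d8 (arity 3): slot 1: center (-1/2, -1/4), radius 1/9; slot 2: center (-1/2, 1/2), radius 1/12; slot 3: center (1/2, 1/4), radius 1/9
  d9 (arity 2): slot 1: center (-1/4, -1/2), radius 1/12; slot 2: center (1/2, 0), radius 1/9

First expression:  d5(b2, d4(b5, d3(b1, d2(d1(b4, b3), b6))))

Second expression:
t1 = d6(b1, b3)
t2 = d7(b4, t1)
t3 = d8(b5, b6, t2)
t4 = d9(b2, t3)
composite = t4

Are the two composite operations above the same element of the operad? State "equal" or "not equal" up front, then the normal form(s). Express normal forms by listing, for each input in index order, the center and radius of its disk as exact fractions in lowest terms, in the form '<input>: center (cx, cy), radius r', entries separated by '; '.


In normal form, the first expression is b1: center (-19/60, 89/180), radius 1/405; b2: center (-1/2, 0), radius 1/12; b3: center (-14/45, 89/180), radius 1/25515; b4: center (-2267/7290, 7207/14580), radius 1/29160; b5: center (-7/36, 4/9), radius 1/72; b6: center (-14/45, 799/1620), radius 1/4050
In normal form, the second expression is b1: center (5/9, 1/36), radius 1/4374; b2: center (-1/4, -1/2), radius 1/12; b3: center (809/1458, 83/2916), radius 1/5103; b4: center (91/162, 1/36), radius 1/729; b5: center (4/9, -1/36), radius 1/81; b6: center (4/9, 1/18), radius 1/108
No match — not equal.

not equal — first b1: center (-19/60, 89/180), radius 1/405; b2: center (-1/2, 0), radius 1/12; b3: center (-14/45, 89/180), radius 1/25515; b4: center (-2267/7290, 7207/14580), radius 1/29160; b5: center (-7/36, 4/9), radius 1/72; b6: center (-14/45, 799/1620), radius 1/4050, second b1: center (5/9, 1/36), radius 1/4374; b2: center (-1/4, -1/2), radius 1/12; b3: center (809/1458, 83/2916), radius 1/5103; b4: center (91/162, 1/36), radius 1/729; b5: center (4/9, -1/36), radius 1/81; b6: center (4/9, 1/18), radius 1/108


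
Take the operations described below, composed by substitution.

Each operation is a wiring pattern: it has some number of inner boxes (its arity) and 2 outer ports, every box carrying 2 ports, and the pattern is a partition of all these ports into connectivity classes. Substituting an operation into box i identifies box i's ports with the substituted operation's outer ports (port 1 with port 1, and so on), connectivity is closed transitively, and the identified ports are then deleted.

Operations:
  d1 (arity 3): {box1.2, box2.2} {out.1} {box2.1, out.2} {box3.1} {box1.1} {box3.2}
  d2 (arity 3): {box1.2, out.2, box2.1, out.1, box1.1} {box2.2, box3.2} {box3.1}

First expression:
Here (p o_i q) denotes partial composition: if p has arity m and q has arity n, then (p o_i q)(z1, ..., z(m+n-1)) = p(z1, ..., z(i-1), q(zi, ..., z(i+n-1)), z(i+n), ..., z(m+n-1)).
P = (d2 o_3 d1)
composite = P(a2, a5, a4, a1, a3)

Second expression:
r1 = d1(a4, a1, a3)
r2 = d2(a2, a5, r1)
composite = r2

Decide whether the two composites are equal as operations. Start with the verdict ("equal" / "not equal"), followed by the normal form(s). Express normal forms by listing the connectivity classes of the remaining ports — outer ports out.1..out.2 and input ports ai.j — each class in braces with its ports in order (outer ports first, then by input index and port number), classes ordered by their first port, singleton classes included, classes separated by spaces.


equal: each reduces to {out.1, out.2, a2.1, a2.2, a5.1} {a1.1, a5.2} {a1.2, a4.2} {a3.1} {a3.2} {a4.1}

In normal form, the first expression is {out.1, out.2, a2.1, a2.2, a5.1} {a1.1, a5.2} {a1.2, a4.2} {a3.1} {a3.2} {a4.1}
In normal form, the second expression is {out.1, out.2, a2.1, a2.2, a5.1} {a1.1, a5.2} {a1.2, a4.2} {a3.1} {a3.2} {a4.1}
The normal forms match — equal.


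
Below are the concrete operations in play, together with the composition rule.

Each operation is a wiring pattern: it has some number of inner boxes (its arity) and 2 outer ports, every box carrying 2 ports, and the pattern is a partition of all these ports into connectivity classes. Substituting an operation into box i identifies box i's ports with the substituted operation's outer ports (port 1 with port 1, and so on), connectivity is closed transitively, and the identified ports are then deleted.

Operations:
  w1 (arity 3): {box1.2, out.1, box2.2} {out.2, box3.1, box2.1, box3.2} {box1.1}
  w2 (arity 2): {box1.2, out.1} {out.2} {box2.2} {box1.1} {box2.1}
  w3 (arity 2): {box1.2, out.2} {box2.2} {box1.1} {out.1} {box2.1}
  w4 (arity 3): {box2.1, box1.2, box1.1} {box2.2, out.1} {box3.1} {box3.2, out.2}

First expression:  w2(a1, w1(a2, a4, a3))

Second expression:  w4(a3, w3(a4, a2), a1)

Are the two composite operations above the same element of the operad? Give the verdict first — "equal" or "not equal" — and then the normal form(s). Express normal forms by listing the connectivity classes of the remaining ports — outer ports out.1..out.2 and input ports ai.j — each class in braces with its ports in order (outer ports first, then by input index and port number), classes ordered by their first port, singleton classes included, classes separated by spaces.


not equal — first {out.1, a1.2} {out.2} {a1.1} {a2.1} {a2.2, a4.2} {a3.1, a3.2, a4.1}, second {out.1, a4.2} {out.2, a1.2} {a1.1} {a2.1} {a2.2} {a3.1, a3.2} {a4.1}


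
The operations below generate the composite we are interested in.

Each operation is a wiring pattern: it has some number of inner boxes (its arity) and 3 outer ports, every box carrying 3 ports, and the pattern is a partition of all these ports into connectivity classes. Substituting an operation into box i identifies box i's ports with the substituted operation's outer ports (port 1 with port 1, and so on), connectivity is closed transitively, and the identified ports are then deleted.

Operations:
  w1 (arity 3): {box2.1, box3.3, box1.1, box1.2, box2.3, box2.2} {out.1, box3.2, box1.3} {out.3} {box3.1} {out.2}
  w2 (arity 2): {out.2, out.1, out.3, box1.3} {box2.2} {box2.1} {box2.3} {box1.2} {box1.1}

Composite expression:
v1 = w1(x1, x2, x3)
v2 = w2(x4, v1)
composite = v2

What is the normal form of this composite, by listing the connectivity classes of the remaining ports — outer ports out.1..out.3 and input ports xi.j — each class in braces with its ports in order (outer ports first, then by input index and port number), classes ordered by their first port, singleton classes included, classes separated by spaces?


{out.1, out.2, out.3, x4.3} {x1.1, x1.2, x2.1, x2.2, x2.3, x3.3} {x1.3, x3.2} {x3.1} {x4.1} {x4.2}

After gluing at w2, chains via deleted ports link the x-ports.
after w1, the pattern on (x1, x2, x3) reads {out.1, x1.3, x3.2} {out.2} {out.3} {x1.1, x1.2, x2.1, x2.2, x2.3, x3.3} {x3.1} (out.j = its outer ports)
after w2, the pattern on (x4, x1, x2, x3) reads {out.1, out.2, out.3, x4.3} {x1.1, x1.2, x2.1, x2.2, x2.3, x3.3} {x1.3, x3.2} {x3.1} {x4.1} {x4.2} (out.j = its outer ports)


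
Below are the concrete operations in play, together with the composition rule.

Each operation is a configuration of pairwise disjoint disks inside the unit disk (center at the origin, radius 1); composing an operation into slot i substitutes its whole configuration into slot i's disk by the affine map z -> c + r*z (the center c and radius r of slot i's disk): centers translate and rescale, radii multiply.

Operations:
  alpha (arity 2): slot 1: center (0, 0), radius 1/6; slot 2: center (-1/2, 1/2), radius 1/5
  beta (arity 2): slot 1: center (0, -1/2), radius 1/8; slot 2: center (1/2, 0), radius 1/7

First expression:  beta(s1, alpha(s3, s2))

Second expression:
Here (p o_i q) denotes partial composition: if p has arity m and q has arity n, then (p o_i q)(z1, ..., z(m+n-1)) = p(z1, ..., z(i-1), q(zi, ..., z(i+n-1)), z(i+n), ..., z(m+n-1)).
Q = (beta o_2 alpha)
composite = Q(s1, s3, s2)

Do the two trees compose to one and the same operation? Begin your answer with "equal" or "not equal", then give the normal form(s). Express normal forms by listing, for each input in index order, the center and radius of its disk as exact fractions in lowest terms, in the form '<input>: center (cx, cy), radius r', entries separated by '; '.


equal; the common form is s1: center (0, -1/2), radius 1/8; s2: center (3/7, 1/14), radius 1/35; s3: center (1/2, 0), radius 1/42

In normal form, the first expression is s1: center (0, -1/2), radius 1/8; s2: center (3/7, 1/14), radius 1/35; s3: center (1/2, 0), radius 1/42
In normal form, the second expression is s1: center (0, -1/2), radius 1/8; s2: center (3/7, 1/14), radius 1/35; s3: center (1/2, 0), radius 1/42
Identical normal forms: equal.


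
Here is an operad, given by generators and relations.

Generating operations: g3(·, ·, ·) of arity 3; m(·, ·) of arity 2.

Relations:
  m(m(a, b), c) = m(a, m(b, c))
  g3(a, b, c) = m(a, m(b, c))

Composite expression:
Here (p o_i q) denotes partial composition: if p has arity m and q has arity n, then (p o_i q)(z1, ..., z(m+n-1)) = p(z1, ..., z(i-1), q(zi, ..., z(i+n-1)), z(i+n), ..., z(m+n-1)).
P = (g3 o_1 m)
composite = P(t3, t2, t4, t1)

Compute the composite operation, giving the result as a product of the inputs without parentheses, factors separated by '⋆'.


t3 ⋆ t2 ⋆ t4 ⋆ t1

Every regrouping of g3 is equal, so read the t-inputs in written order.
m(t3, t2) flattens to t3 ⋆ t2
g3(m(t3, t2), t4, t1) flattens to t3 ⋆ t2 ⋆ t4 ⋆ t1


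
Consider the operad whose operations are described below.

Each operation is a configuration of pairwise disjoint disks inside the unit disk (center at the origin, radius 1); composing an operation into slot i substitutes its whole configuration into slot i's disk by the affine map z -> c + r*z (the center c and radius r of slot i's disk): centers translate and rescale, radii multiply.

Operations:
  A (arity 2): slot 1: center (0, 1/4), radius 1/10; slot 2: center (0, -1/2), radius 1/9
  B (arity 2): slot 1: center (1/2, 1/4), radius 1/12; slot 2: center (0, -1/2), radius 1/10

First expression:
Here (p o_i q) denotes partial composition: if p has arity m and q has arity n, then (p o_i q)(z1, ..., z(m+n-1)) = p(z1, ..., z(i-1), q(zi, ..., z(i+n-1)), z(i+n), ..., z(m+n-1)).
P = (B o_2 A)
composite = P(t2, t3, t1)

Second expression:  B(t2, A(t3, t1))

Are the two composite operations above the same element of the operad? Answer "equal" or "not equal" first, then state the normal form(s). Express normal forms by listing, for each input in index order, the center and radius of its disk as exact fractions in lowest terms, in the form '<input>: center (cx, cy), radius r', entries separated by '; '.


equal; both compose to t1: center (0, -11/20), radius 1/90; t2: center (1/2, 1/4), radius 1/12; t3: center (0, -19/40), radius 1/100

Reducing the first expression gives t1: center (0, -11/20), radius 1/90; t2: center (1/2, 1/4), radius 1/12; t3: center (0, -19/40), radius 1/100
Reducing the second expression gives t1: center (0, -11/20), radius 1/90; t2: center (1/2, 1/4), radius 1/12; t3: center (0, -19/40), radius 1/100
The normal forms match — equal.


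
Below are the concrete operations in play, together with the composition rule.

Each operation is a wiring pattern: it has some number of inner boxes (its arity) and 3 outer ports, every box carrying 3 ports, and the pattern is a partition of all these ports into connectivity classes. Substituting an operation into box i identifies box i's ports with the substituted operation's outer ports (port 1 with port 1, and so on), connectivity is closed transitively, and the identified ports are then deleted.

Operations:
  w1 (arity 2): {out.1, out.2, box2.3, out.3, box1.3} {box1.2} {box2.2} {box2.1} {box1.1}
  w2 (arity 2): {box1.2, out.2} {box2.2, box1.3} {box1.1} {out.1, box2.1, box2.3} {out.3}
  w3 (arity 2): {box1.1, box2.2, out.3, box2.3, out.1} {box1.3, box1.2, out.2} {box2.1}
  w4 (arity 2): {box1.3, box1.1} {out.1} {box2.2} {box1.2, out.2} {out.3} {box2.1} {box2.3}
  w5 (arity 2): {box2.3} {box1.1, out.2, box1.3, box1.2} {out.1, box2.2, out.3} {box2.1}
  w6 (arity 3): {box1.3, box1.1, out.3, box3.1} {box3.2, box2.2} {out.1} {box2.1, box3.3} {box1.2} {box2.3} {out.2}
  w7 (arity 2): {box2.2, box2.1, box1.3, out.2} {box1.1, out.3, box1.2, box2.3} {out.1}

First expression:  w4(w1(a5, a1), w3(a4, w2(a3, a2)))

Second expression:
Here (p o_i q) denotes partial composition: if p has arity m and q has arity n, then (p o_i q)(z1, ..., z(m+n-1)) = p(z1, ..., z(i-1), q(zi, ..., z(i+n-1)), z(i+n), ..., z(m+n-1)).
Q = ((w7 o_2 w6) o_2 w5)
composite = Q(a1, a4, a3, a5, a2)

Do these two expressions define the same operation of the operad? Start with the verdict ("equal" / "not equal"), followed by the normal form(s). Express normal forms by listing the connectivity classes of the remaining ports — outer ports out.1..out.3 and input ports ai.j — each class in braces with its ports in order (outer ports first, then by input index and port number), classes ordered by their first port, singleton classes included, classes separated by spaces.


not equal; first: {out.1} {out.2, a1.3, a5.3} {out.3} {a1.1} {a1.2} {a2.1, a2.3} {a2.2, a3.3} {a3.1} {a3.2, a4.1} {a4.2, a4.3} {a5.1} {a5.2}; second: {out.1} {out.2, a1.3} {out.3, a1.1, a1.2, a2.1, a3.2} {a2.2, a5.2} {a2.3, a5.1} {a3.1} {a3.3} {a4.1, a4.2, a4.3} {a5.3}

The first expression, normalized: {out.1} {out.2, a1.3, a5.3} {out.3} {a1.1} {a1.2} {a2.1, a2.3} {a2.2, a3.3} {a3.1} {a3.2, a4.1} {a4.2, a4.3} {a5.1} {a5.2}
The second expression, normalized: {out.1} {out.2, a1.3} {out.3, a1.1, a1.2, a2.1, a3.2} {a2.2, a5.2} {a2.3, a5.1} {a3.1} {a3.3} {a4.1, a4.2, a4.3} {a5.3}
The forms do not match — not equal.


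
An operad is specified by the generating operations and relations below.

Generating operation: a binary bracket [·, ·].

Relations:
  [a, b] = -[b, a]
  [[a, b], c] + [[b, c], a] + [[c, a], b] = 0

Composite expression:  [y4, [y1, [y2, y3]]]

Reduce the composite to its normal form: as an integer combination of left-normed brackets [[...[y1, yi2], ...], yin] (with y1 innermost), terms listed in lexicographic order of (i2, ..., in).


-[[[y1, y2], y3], y4] + [[[y1, y3], y2], y4]

Antisymmetry and Jacobi reduce to y1-anchored left-normed brackets.
Composite bracket: [y4, [y1, [y2, y3]]]
Under [a, b] = ab - ba we get 8 signed associative words (2^3 = 8).
Only words starting with y1 matter:
  word y1y2y3y4 has sign -1, contributing -[[[y1, y2], y3], y4]
  word y1y3y2y4 has sign +1, contributing +[[[y1, y3], y2], y4]


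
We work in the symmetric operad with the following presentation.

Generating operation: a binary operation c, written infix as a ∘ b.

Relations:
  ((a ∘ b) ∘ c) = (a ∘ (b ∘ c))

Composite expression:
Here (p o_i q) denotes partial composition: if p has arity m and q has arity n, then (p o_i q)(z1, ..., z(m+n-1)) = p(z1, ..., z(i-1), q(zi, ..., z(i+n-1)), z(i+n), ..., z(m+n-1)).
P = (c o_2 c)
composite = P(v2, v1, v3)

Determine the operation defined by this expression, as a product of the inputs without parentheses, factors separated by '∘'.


All parenthesizations of c agree; list the v-inputs left to right.
(v1 ∘ v3) linearizes to v1 ∘ v3
(v2 ∘ (v1 ∘ v3)) linearizes to v2 ∘ v1 ∘ v3

v2 ∘ v1 ∘ v3


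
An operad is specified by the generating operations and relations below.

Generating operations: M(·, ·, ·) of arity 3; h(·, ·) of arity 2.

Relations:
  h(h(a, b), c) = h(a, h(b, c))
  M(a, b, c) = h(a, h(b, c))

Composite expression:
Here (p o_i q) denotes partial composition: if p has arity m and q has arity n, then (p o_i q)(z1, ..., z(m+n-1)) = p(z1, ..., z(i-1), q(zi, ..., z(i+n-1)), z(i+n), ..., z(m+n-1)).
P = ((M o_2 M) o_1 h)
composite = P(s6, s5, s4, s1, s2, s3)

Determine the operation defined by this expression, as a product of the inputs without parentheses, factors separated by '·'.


s6 · s5 · s4 · s1 · s2 · s3

The M-tree's shape is irrelevant; the s-reading-order decides.
h(s6, s5) reduces to s6 · s5
M(s4, s1, s2) reduces to s4 · s1 · s2
M(h(s6, s5), M(s4, s1, s2), s3) reduces to s6 · s5 · s4 · s1 · s2 · s3


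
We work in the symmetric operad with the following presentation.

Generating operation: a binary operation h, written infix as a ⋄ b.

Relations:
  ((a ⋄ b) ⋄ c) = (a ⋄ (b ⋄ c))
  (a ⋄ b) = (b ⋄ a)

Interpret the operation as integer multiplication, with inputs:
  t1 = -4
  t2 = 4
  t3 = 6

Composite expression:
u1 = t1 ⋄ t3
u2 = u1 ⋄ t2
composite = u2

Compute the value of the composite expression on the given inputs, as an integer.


-96

(t1 ⋄ t3) = -24
((t1 ⋄ t3) ⋄ t2) = -96


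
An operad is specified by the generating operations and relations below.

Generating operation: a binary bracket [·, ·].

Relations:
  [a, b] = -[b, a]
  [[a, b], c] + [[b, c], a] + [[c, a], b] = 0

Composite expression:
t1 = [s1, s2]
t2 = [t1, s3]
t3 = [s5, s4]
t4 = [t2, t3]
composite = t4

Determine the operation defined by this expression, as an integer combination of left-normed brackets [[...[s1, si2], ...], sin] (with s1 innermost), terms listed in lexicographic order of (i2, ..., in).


-[[[[s1, s2], s3], s4], s5] + [[[[s1, s2], s3], s5], s4]

Skip Jacobi rewriting: expand, keep s1-initial words, read off terms.
Composite bracket: [[[s1, s2], s3], [s5, s4]]
Each bracket splits as ab - ba, giving 16 signed words (2^4 = 16).
The s1-initial words carry the normal form:
  word s1s2s3s4s5 has sign -1, contributing -[[[[s1, s2], s3], s4], s5]
  word s1s2s3s5s4 has sign +1, contributing +[[[[s1, s2], s3], s5], s4]


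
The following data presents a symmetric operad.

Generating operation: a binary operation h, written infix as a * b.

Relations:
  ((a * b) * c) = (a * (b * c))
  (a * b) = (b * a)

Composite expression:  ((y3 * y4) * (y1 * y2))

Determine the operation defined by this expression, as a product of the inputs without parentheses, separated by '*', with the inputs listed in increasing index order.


y1 * y2 * y3 * y4


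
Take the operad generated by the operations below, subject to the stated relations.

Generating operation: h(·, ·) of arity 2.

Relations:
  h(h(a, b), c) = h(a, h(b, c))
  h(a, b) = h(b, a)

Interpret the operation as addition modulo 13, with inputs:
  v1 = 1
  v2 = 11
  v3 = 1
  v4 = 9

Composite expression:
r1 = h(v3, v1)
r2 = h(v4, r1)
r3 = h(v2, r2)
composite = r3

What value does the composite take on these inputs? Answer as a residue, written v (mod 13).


9 (mod 13)

h(v3, v1) = 2
h(v4, h(v3, v1)) = 11
h(v2, h(v4, h(v3, v1))) = 9


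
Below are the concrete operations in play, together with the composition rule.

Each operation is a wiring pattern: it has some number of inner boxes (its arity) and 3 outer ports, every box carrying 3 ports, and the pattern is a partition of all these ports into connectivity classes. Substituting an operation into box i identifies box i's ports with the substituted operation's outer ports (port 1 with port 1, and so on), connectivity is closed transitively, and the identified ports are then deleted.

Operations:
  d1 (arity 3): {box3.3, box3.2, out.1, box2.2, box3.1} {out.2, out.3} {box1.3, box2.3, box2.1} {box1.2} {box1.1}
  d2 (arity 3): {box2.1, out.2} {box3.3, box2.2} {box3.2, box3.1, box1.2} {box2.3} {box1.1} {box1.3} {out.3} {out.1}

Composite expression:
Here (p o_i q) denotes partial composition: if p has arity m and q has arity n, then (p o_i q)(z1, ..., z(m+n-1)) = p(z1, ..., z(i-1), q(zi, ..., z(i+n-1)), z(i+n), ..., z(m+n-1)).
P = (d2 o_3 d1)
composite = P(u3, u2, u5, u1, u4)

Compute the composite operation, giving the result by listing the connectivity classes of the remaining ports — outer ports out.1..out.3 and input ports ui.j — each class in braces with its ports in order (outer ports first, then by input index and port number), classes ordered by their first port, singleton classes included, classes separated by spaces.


Reachability decides: close wires over d2-identified ports.
d1 over (u5, u1, u4) gives {out.1, u1.2, u4.1, u4.2, u4.3} {out.2, out.3} {u1.1, u1.3, u5.3} {u5.1} {u5.2}, out.j being that stage's outer ports
d2 over (u3, u2, u5, u1, u4) gives {out.1} {out.2, u2.1} {out.3} {u1.1, u1.3, u5.3} {u1.2, u2.2, u3.2, u4.1, u4.2, u4.3} {u2.3} {u3.1} {u3.3} {u5.1} {u5.2}, out.j being that stage's outer ports

{out.1} {out.2, u2.1} {out.3} {u1.1, u1.3, u5.3} {u1.2, u2.2, u3.2, u4.1, u4.2, u4.3} {u2.3} {u3.1} {u3.3} {u5.1} {u5.2}


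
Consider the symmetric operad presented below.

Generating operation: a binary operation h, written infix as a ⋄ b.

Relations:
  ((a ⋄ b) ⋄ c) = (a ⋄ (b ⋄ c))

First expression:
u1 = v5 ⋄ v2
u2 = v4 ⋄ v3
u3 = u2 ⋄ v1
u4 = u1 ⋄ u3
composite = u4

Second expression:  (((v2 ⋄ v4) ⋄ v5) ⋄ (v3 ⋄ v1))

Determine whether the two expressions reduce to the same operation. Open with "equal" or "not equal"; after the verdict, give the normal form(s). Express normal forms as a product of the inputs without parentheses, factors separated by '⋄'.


Reducing the first expression gives v5 ⋄ v2 ⋄ v4 ⋄ v3 ⋄ v1
Reducing the second expression gives v2 ⋄ v4 ⋄ v5 ⋄ v3 ⋄ v1
They disagree, so not equal.

not equal; first: v5 ⋄ v2 ⋄ v4 ⋄ v3 ⋄ v1; second: v2 ⋄ v4 ⋄ v5 ⋄ v3 ⋄ v1


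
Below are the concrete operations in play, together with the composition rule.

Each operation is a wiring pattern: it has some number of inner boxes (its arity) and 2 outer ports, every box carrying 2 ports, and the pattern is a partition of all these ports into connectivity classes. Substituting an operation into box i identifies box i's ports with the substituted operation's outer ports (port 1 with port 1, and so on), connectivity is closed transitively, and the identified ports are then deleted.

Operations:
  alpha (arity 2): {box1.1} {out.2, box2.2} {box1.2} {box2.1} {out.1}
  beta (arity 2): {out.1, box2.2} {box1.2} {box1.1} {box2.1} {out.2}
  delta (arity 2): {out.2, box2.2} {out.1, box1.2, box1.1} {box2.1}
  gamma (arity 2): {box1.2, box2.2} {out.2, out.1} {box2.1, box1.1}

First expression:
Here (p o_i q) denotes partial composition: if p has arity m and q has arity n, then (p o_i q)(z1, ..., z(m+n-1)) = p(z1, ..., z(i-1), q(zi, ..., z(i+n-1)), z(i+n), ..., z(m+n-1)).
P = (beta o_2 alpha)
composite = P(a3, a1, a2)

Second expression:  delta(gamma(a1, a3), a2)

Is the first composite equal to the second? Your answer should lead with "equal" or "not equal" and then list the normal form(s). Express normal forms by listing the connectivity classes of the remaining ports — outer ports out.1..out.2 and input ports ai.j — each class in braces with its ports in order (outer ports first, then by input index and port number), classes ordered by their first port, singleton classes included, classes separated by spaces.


The first composite normalizes to {out.1, a2.2} {out.2} {a1.1} {a1.2} {a2.1} {a3.1} {a3.2}
The second composite normalizes to {out.1} {out.2, a2.2} {a1.1, a3.1} {a1.2, a3.2} {a2.1}
The normal forms differ: not equal.

not equal; the first gives {out.1, a2.2} {out.2} {a1.1} {a1.2} {a2.1} {a3.1} {a3.2} and the second {out.1} {out.2, a2.2} {a1.1, a3.1} {a1.2, a3.2} {a2.1}


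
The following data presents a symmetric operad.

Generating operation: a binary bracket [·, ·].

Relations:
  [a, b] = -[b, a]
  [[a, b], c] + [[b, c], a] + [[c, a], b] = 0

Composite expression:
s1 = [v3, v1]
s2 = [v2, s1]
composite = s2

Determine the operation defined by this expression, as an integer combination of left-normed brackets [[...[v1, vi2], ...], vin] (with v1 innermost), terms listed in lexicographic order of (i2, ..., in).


[[v1, v3], v2]

Skip Jacobi rewriting: expand, keep v1-initial words, read off terms.
Composite bracket: [v2, [v3, v1]]
The bracket unfolds into 4 signed words via [a, b] = ab - ba (2^2 = 4).
Words beginning with v1 determine it all:
  from v1v3v2, sign +1: term +[[v1, v3], v2]


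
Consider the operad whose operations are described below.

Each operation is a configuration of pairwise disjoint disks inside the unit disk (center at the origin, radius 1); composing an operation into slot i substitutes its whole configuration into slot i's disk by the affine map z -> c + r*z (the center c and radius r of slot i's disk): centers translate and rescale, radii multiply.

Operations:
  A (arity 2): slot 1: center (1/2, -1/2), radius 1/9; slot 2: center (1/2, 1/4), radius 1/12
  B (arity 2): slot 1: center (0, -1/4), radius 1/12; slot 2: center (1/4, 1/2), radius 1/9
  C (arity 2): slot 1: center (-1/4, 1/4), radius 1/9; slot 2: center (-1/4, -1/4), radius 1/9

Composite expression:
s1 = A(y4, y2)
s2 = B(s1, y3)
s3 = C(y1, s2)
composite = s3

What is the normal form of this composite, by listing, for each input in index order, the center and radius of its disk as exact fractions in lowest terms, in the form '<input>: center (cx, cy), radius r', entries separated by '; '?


Follow each y-input down from C: c' goes to c + r*c', radius to r*r'.
input y1: applying the 1 nested substitution gives center (-1/4, 1/4), radius 1/9
input y4: applying the 3 nested substitutions gives center (-53/216, -61/216), radius 1/972
input y2: applying the 3 nested substitutions gives center (-53/216, -119/432), radius 1/1296
input y3: applying the 2 nested substitutions gives center (-2/9, -7/36), radius 1/81

y1: center (-1/4, 1/4), radius 1/9; y2: center (-53/216, -119/432), radius 1/1296; y3: center (-2/9, -7/36), radius 1/81; y4: center (-53/216, -61/216), radius 1/972


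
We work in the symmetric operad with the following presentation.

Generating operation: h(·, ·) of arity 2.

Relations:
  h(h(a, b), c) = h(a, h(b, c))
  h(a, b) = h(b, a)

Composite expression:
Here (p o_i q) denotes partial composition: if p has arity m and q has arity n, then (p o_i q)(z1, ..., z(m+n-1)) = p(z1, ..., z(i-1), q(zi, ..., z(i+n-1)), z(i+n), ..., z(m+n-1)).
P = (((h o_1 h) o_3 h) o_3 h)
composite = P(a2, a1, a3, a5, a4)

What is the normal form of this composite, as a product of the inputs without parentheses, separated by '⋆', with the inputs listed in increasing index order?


a1 ⋆ a2 ⋆ a3 ⋆ a4 ⋆ a5

Any arrangement under h is one operation, so sort the a-inputs.
h(a2, a1) unparenthesizes to a2 ⋆ a1
h(a3, a5) unparenthesizes to a3 ⋆ a5
h(h(a3, a5), a4) unparenthesizes to a3 ⋆ a5 ⋆ a4
h(h(a2, a1), h(h(a3, a5), a4)) unparenthesizes to a2 ⋆ a1 ⋆ a3 ⋆ a5 ⋆ a4
putting the inputs in ascending order: a1 ⋆ a2 ⋆ a3 ⋆ a4 ⋆ a5


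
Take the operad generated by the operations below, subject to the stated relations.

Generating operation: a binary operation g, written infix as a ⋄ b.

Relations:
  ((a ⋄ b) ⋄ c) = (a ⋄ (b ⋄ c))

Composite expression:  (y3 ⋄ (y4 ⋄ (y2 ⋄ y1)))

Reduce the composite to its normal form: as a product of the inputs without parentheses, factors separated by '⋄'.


y3 ⋄ y4 ⋄ y2 ⋄ y1

The g-tree's shape is irrelevant; the y-reading-order decides.
(y2 ⋄ y1) spells out as y2 ⋄ y1
(y4 ⋄ (y2 ⋄ y1)) spells out as y4 ⋄ y2 ⋄ y1
(y3 ⋄ (y4 ⋄ (y2 ⋄ y1))) spells out as y3 ⋄ y4 ⋄ y2 ⋄ y1


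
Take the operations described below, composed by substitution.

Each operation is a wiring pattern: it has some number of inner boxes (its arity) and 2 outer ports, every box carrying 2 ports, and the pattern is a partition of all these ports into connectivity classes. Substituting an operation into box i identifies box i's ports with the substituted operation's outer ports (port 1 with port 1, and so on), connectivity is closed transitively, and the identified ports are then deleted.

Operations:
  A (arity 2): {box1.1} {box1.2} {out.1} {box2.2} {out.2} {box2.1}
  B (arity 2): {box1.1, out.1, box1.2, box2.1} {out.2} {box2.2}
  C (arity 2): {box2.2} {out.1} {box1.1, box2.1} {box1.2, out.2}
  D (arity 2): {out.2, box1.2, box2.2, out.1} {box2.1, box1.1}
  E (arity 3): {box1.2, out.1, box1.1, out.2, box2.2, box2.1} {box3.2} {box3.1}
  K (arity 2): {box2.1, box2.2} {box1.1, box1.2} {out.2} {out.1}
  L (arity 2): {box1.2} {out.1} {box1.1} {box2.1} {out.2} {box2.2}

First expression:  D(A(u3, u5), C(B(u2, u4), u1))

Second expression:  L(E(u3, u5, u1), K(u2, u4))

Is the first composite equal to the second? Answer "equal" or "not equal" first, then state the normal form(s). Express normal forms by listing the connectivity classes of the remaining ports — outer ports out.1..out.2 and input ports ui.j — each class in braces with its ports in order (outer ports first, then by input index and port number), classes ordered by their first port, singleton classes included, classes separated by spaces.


not equal; the first gives {out.1, out.2} {u1.1, u2.1, u2.2, u4.1} {u1.2} {u3.1} {u3.2} {u4.2} {u5.1} {u5.2} and the second {out.1} {out.2} {u1.1} {u1.2} {u2.1, u2.2} {u3.1, u3.2, u5.1, u5.2} {u4.1, u4.2}


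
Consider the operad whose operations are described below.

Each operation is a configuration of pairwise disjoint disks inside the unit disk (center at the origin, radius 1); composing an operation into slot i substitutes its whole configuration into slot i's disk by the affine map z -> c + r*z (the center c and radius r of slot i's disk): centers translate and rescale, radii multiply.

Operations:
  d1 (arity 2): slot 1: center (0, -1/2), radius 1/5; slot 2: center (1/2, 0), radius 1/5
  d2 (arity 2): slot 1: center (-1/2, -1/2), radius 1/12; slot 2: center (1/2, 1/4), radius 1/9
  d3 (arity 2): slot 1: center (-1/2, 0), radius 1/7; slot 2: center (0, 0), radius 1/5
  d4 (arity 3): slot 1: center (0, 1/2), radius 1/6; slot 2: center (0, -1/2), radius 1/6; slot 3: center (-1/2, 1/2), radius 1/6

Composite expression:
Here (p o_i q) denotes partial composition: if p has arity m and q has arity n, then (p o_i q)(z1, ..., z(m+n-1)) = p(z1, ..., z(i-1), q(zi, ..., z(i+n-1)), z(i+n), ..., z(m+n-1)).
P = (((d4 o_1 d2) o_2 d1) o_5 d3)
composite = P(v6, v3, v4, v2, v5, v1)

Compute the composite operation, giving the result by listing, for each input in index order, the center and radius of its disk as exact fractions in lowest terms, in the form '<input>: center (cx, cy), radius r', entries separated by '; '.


v1: center (-1/2, 1/2), radius 1/30; v2: center (0, -1/2), radius 1/6; v3: center (1/12, 115/216), radius 1/270; v4: center (5/54, 13/24), radius 1/270; v5: center (-7/12, 1/2), radius 1/42; v6: center (-1/12, 5/12), radius 1/72

Each v-disk chains the slot maps above it in d4; radii multiply.
input v6: composing its 2 substitution steps yields center (-1/12, 5/12), radius 1/72
input v3: composing its 3 substitution steps yields center (1/12, 115/216), radius 1/270
input v4: composing its 3 substitution steps yields center (5/54, 13/24), radius 1/270
input v2: composing its 1 substitution step yields center (0, -1/2), radius 1/6
input v5: composing its 2 substitution steps yields center (-7/12, 1/2), radius 1/42
input v1: composing its 2 substitution steps yields center (-1/2, 1/2), radius 1/30


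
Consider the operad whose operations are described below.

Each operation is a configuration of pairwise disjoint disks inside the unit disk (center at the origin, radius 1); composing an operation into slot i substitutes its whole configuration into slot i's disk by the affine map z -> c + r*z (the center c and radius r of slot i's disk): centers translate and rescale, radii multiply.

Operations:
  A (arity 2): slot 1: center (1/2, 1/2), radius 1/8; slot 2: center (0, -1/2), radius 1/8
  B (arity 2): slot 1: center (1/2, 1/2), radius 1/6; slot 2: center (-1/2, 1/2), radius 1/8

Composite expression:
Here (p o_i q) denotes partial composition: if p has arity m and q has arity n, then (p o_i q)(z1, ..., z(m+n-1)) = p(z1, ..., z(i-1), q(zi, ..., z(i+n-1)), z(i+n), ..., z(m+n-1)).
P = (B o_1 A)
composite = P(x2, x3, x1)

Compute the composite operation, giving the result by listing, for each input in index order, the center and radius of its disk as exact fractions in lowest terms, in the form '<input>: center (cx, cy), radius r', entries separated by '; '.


x1: center (-1/2, 1/2), radius 1/8; x2: center (7/12, 7/12), radius 1/48; x3: center (1/2, 5/12), radius 1/48

Each x-disk chains the slot maps above it in B; radii multiply.
x2: after 2 affine steps, its disk has center (7/12, 7/12), radius 1/48
x3: after 2 affine steps, its disk has center (1/2, 5/12), radius 1/48
x1: after 1 affine step, its disk has center (-1/2, 1/2), radius 1/8


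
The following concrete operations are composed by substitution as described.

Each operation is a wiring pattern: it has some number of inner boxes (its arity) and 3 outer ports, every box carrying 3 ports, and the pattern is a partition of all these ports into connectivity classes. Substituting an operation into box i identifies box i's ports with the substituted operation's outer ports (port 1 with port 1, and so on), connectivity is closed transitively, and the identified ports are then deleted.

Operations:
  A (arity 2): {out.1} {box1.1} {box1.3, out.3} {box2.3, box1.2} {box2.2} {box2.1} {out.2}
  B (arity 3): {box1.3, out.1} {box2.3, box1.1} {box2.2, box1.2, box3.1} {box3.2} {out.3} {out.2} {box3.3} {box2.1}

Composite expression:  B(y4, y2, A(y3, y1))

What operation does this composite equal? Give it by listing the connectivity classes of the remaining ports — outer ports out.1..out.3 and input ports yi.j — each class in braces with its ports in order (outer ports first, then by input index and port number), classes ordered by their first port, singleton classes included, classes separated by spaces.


{out.1, y4.3} {out.2} {out.3} {y1.1} {y1.2} {y1.3, y3.2} {y2.1} {y2.2, y4.2} {y2.3, y4.1} {y3.1} {y3.3}

Connectivity passes through glued B-boundaries; trace each wire chain.
composing A on (y3, y1), with out.j its own outer ports: {out.1} {out.2} {out.3, y3.3} {y1.1} {y1.2} {y1.3, y3.2} {y3.1}
composing B on (y4, y2, y3, y1), with out.j its own outer ports: {out.1, y4.3} {out.2} {out.3} {y1.1} {y1.2} {y1.3, y3.2} {y2.1} {y2.2, y4.2} {y2.3, y4.1} {y3.1} {y3.3}
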